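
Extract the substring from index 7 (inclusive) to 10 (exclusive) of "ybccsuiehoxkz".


Input string: 'ybccsuiehoxkz'
Operation: slice [7:10]
Extract characters: s[7]='e', s[8]='h', s[9]='o'
Result: eho


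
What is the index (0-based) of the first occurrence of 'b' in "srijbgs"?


Input string: 'srijbgs'
Target: 'b'
Scanning left to right: s[0]='s', s[1]='r', s[2]='i', s[3]='j', s[4]='b'
First match at index: 4


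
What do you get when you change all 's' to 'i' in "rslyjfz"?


Input string: 'rslyjfz'
Operation: replace 's' with 'i'
Positions of 's': 1
After replacement: rilyjfz


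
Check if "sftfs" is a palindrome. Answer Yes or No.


Input string: 'sftfs'
Reversed: 'sftfs'
Compare pairs: s[0]='s' vs s[4]='s' (match), s[1]='f' vs s[3]='f' (match)
Palindrome: Yes


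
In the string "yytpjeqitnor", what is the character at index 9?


Input string: 'yytpjeqitnor'
Operation: get character at index 9
Index mapping: s[0]='y', s[1]='y', s[2]='t', s[3]='p', s[4]='j', s[5]='e', s[6]='q', s[7]='i', s[8]='t', s[9]='n'
Result: 'n'


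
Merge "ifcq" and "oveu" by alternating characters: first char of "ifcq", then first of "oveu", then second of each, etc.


String 1: 'ifcq'
String 2: 'oveu'
Operation: alternate characters
Pairs: 'i'+'o', 'f'+'v', 'c'+'e', 'q'+'u'
Result: iofvcequ


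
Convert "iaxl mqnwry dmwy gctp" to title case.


Input string: 'iaxl mqnwry dmwy gctp'
Operation: capitalize first letter of each word
Word transformations: 'iaxl'->'Iaxl', 'mqnwry'->'Mqnwry', 'dmwy'->'Dmwy', 'gctp'->'Gctp'
Result: Iaxl Mqnwry Dmwy Gctp


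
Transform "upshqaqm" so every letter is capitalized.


Input string: 'upshqaqm'
Operation: convert each letter to uppercase
Mapping: 'u'->'U', 'p'->'P', 's'->'S', 'h'->'H', 'q'->'Q', 'a'->'A', 'q'->'Q', 'm'->'M'
Result: UPSHQAQM


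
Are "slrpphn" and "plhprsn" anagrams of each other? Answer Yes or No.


String 1: 'slrpphn' -> sorted: 'hlnpprs'
String 2: 'plhprsn' -> sorted: 'hlnpprs'
Compare sorted forms: 'hlnpprs' == 'hlnpprs'
Anagram: Yes


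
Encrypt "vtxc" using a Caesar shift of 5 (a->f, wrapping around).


Input: 'vtxc', shift = 5
Operation: for each letter, (position + 5) mod 26
Mapping: 'v'(21+5=26, 26 mod 26=0)->'a', 't'(19+5=24)->'y', 'x'(23+5=28, 28 mod 26=2)->'c', 'c'(2+5=7)->'h'
Result: aych


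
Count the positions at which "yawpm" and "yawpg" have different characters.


String 1: 'yawpm'
String 2: 'yawpg'
Compare each position: pos 0: 'y'=='y', pos 1: 'a'=='a', pos 2: 'w'=='w', pos 3: 'p'=='p', pos 4: 'm'!='g'
Differing positions: 1
Hamming distance: 1


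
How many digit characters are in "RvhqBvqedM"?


Input string: 'RvhqBvqedM'
Operation: count digit characters (0-9)
Scan: 'R', 'v', 'h', 'q', 'B', 'v', 'q', 'e', 'd', 'M'
Digits found: 0
Result: 0


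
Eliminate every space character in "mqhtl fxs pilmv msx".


Input string: 'mqhtl fxs pilmv msx'
Operation: remove all spaces
Words: 'mqhtl', 'fxs', 'pilmv', 'msx'
Join without spaces: mqhtlfxspilmvmsx


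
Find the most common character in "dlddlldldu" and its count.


Input: 'dlddlldldu'
Operation: tally each character
Counts: 'd':5, 'l':4, 'u':1
Maximum: 'd' appears 5 times


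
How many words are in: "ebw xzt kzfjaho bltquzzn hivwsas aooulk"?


Input string: 'ebw xzt kzfjaho bltquzzn hivwsas aooulk'
Operation: split by spaces
Words found: 'ebw', 'xzt', 'kzfjaho', 'bltquzzn', 'hivwsas', 'aooulk'
Word count: 6


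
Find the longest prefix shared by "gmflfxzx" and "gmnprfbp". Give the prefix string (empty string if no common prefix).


String 1: 'gmflfxzx'
String 2: 'gmnprfbp'
Compare position by position:
pos 0: 'g' vs 'g' match
pos 1: 'm' vs 'm' match
pos 2: 'f' vs 'n' differ -> stop
Longest common prefix: "gm" (length 2)


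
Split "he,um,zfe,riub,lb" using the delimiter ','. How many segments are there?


Input string: 'he,um,zfe,riub,lb'
Delimiter: ','
Split result: 'he', 'um', 'zfe', 'riub', 'lb'
Number of parts: 5


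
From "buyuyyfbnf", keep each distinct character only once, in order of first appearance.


Input: 'buyuyyfbnf'
Operation: keep first occurrence of each character
Scan: s[0]='b' new -> keep; s[1]='u' new -> keep; s[2]='y' new -> keep; s[3]='u' seen -> skip; s[4]='y' seen -> skip; s[5]='y' seen -> skip; s[6]='f' new -> keep; s[7]='b' seen -> skip; s[8]='n' new -> keep; s[9]='f' seen -> skip
Result: buyfn


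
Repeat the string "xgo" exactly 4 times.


Input string: 'xgo'
Operation: repeat 4 times
Concatenation: 'xgo' + 'xgo' + 'xgo' + 'xgo'
Result: xgoxgoxgoxgo


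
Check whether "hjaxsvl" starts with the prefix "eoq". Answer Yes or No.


Input string: 'hjaxsvl'
Prefix to check: 'eoq'
First 3 characters of input: 'hja'
Match: False
Result: No


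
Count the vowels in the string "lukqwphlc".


Input string: 'lukqwphlc'
Operation: count vowels (a, e, i, o, u)
Scan: s[0]='l', s[1]='u' (vowel), s[2]='k', s[3]='q', s[4]='w', s[5]='p', s[6]='h', s[7]='l', s[8]='c'
Vowels found: 1
Result: 1


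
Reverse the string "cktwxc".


Input string: 'cktwxc'
Operation: reverse character order
Original order: 'c' -> 'k' -> 't' -> 'w' -> 'x' -> 'c'
Reversed order: 'c' -> 'x' -> 'w' -> 't' -> 'k' -> 'c'
Result: cxwtkc


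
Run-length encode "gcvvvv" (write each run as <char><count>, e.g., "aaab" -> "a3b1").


Input: 'gcvvvv'
Operation: identify consecutive runs
Runs: 'g' -> g1, 'c' -> c1, 'vvvv' -> v4
Encoded: g1c1v4


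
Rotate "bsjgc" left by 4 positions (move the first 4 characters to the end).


Input: 'bsjgc', shift = 4
Operation: split at index 4 and swap parts
Front part s[0:4] = 'bsjg'
Back part s[4:] = 'c'
Rotated = back + front = 'c' + 'bsjg'
Result: cbsjg


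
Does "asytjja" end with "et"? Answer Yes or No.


Input string: 'asytjja'
Suffix to check: 'et'
Last 2 characters of input: 'ja'
Match: False
Result: No


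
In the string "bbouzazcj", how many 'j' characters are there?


Input string: 'bbouzazcj'
Target character: 'j'
Scan each position: s[8]='j'
Matches found at indices: 8
Total: 1


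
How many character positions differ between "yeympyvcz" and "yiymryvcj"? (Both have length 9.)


String 1: 'yeympyvcz'
String 2: 'yiymryvcj'
Compare each position: pos 0: 'y'=='y', pos 1: 'e'!='i', pos 2: 'y'=='y', pos 3: 'm'=='m', pos 4: 'p'!='r', pos 5: 'y'=='y', pos 6: 'v'=='v', pos 7: 'c'=='c', pos 8: 'z'!='j'
Differing positions: 3
Hamming distance: 3


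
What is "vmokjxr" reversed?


Input string: 'vmokjxr'
Operation: reverse character order
Original order: 'v' -> 'm' -> 'o' -> 'k' -> 'j' -> 'x' -> 'r'
Reversed order: 'r' -> 'x' -> 'j' -> 'k' -> 'o' -> 'm' -> 'v'
Result: rxjkomv


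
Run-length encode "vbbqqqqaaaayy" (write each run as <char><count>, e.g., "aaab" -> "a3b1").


Input: 'vbbqqqqaaaayy'
Operation: identify consecutive runs
Runs: 'v' -> v1, 'bb' -> b2, 'qqqq' -> q4, 'aaaa' -> a4, 'yy' -> y2
Encoded: v1b2q4a4y2


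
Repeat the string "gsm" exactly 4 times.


Input string: 'gsm'
Operation: repeat 4 times
Concatenation: 'gsm' + 'gsm' + 'gsm' + 'gsm'
Result: gsmgsmgsmgsm


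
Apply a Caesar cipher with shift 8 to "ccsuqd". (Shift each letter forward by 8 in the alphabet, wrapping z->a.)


Input: 'ccsuqd', shift = 8
Operation: for each letter, (position + 8) mod 26
Mapping: 'c'(2+8=10)->'k', 'c'(2+8=10)->'k', 's'(18+8=26, 26 mod 26=0)->'a', 'u'(20+8=28, 28 mod 26=2)->'c', 'q'(16+8=24)->'y', 'd'(3+8=11)->'l'
Result: kkacyl


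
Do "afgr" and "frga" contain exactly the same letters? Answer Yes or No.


String 1: 'afgr' -> sorted: 'afgr'
String 2: 'frga' -> sorted: 'afgr'
Compare sorted forms: 'afgr' == 'afgr'
Anagram: Yes


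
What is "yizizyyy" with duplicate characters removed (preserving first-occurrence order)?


Input: 'yizizyyy'
Operation: keep first occurrence of each character
Scan: s[0]='y' new -> keep; s[1]='i' new -> keep; s[2]='z' new -> keep; s[3]='i' seen -> skip; s[4]='z' seen -> skip; s[5]='y' seen -> skip; s[6]='y' seen -> skip; s[7]='y' seen -> skip
Result: yiz


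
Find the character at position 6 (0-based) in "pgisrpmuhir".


Input string: 'pgisrpmuhir'
Operation: get character at index 6
Index mapping: s[0]='p', s[1]='g', s[2]='i', s[3]='s', s[4]='r', s[5]='p', s[6]='m'
Result: 'm'


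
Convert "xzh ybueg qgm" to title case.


Input string: 'xzh ybueg qgm'
Operation: capitalize first letter of each word
Word transformations: 'xzh'->'Xzh', 'ybueg'->'Ybueg', 'qgm'->'Qgm'
Result: Xzh Ybueg Qgm


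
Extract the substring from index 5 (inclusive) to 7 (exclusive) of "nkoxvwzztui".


Input string: 'nkoxvwzztui'
Operation: slice [5:7]
Extract characters: s[5]='w', s[6]='z'
Result: wz


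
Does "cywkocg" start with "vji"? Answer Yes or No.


Input string: 'cywkocg'
Prefix to check: 'vji'
First 3 characters of input: 'cyw'
Match: False
Result: No


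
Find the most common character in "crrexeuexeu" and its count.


Input: 'crrexeuexeu'
Operation: tally each character
Counts: 'c':1, 'e':4, 'r':2, 'u':2, 'x':2
Maximum: 'e' appears 4 times


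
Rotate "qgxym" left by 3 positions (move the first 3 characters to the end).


Input: 'qgxym', shift = 3
Operation: split at index 3 and swap parts
Front part s[0:3] = 'qgx'
Back part s[3:] = 'ym'
Rotated = back + front = 'ym' + 'qgx'
Result: ymqgx


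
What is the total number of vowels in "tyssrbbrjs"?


Input string: 'tyssrbbrjs'
Operation: count vowels (a, e, i, o, u)
Scan: s[0]='t', s[1]='y', s[2]='s', s[3]='s', s[4]='r', s[5]='b', s[6]='b', s[7]='r', s[8]='j', s[9]='s'
Vowels found: 0
Result: 0


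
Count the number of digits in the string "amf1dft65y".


Input string: 'amf1dft65y'
Operation: count digit characters (0-9)
Scan: 'a', 'm', 'f', '1'(digit), 'd', 'f', 't', '6'(digit), '5'(digit), 'y'
Digits found: 3
Result: 3


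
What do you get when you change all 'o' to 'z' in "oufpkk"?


Input string: 'oufpkk'
Operation: replace 'o' with 'z'
Positions of 'o': 0
After replacement: zufpkk


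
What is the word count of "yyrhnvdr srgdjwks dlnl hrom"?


Input string: 'yyrhnvdr srgdjwks dlnl hrom'
Operation: split by spaces
Words found: 'yyrhnvdr', 'srgdjwks', 'dlnl', 'hrom'
Word count: 4


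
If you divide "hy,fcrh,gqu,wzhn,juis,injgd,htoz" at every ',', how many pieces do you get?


Input string: 'hy,fcrh,gqu,wzhn,juis,injgd,htoz'
Delimiter: ','
Split result: 'hy', 'fcrh', 'gqu', 'wzhn', 'juis', 'injgd', 'htoz'
Number of parts: 7


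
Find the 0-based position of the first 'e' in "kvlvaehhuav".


Input string: 'kvlvaehhuav'
Target: 'e'
Scanning left to right: s[0]='k', s[1]='v', s[2]='l', s[3]='v', s[4]='a', s[5]='e'
First match at index: 5


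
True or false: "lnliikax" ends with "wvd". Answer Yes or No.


Input string: 'lnliikax'
Suffix to check: 'wvd'
Last 3 characters of input: 'kax'
Match: False
Result: No


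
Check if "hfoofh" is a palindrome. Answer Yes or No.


Input string: 'hfoofh'
Reversed: 'hfoofh'
Compare pairs: s[0]='h' vs s[5]='h' (match), s[1]='f' vs s[4]='f' (match), s[2]='o' vs s[3]='o' (match)
Palindrome: Yes


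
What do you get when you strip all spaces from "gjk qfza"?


Input string: 'gjk qfza'
Operation: remove all spaces
Words: 'gjk', 'qfza'
Join without spaces: gjkqfza


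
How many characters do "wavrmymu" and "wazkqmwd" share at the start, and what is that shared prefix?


String 1: 'wavrmymu'
String 2: 'wazkqmwd'
Compare position by position:
pos 0: 'w' vs 'w' match
pos 1: 'a' vs 'a' match
pos 2: 'v' vs 'z' differ -> stop
Longest common prefix: "wa" (length 2)


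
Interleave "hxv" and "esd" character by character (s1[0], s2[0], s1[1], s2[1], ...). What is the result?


String 1: 'hxv'
String 2: 'esd'
Operation: alternate characters
Pairs: 'h'+'e', 'x'+'s', 'v'+'d'
Result: hexsvd


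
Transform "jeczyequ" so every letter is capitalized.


Input string: 'jeczyequ'
Operation: convert each letter to uppercase
Mapping: 'j'->'J', 'e'->'E', 'c'->'C', 'z'->'Z', 'y'->'Y', 'e'->'E', 'q'->'Q', 'u'->'U'
Result: JECZYEQU


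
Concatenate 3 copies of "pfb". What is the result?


Input string: 'pfb'
Operation: repeat 3 times
Concatenation: 'pfb' + 'pfb' + 'pfb'
Result: pfbpfbpfb


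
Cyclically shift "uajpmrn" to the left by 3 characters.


Input: 'uajpmrn', shift = 3
Operation: split at index 3 and swap parts
Front part s[0:3] = 'uaj'
Back part s[3:] = 'pmrn'
Rotated = back + front = 'pmrn' + 'uaj'
Result: pmrnuaj


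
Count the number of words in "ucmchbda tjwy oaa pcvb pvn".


Input string: 'ucmchbda tjwy oaa pcvb pvn'
Operation: split by spaces
Words found: 'ucmchbda', 'tjwy', 'oaa', 'pcvb', 'pvn'
Word count: 5


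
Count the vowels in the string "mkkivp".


Input string: 'mkkivp'
Operation: count vowels (a, e, i, o, u)
Scan: s[0]='m', s[1]='k', s[2]='k', s[3]='i' (vowel), s[4]='v', s[5]='p'
Vowels found: 1
Result: 1


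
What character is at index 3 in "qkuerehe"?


Input string: 'qkuerehe'
Operation: get character at index 3
Index mapping: s[0]='q', s[1]='k', s[2]='u', s[3]='e'
Result: 'e'


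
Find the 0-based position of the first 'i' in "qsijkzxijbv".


Input string: 'qsijkzxijbv'
Target: 'i'
Scanning left to right: s[0]='q', s[1]='s', s[2]='i'
First match at index: 2


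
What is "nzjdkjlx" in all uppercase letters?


Input string: 'nzjdkjlx'
Operation: convert each letter to uppercase
Mapping: 'n'->'N', 'z'->'Z', 'j'->'J', 'd'->'D', 'k'->'K', 'j'->'J', 'l'->'L', 'x'->'X'
Result: NZJDKJLX


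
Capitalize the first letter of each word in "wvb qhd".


Input string: 'wvb qhd'
Operation: capitalize first letter of each word
Word transformations: 'wvb'->'Wvb', 'qhd'->'Qhd'
Result: Wvb Qhd


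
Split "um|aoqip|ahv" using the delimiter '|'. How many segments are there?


Input string: 'um|aoqip|ahv'
Delimiter: '|'
Split result: 'um', 'aoqip', 'ahv'
Number of parts: 3


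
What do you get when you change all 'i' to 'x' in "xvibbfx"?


Input string: 'xvibbfx'
Operation: replace 'i' with 'x'
Positions of 'i': 2
After replacement: xvxbbfx


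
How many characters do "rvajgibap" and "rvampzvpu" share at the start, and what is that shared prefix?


String 1: 'rvajgibap'
String 2: 'rvampzvpu'
Compare position by position:
pos 0: 'r' vs 'r' match
pos 1: 'v' vs 'v' match
pos 2: 'a' vs 'a' match
pos 3: 'j' vs 'm' differ -> stop
Longest common prefix: "rva" (length 3)


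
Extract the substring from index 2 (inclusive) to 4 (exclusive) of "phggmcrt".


Input string: 'phggmcrt'
Operation: slice [2:4]
Extract characters: s[2]='g', s[3]='g'
Result: gg


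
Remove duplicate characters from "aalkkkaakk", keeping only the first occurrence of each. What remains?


Input: 'aalkkkaakk'
Operation: keep first occurrence of each character
Scan: s[0]='a' new -> keep; s[1]='a' seen -> skip; s[2]='l' new -> keep; s[3]='k' new -> keep; s[4]='k' seen -> skip; s[5]='k' seen -> skip; s[6]='a' seen -> skip; s[7]='a' seen -> skip; s[8]='k' seen -> skip; s[9]='k' seen -> skip
Result: alk


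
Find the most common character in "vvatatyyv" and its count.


Input: 'vvatatyyv'
Operation: tally each character
Counts: 'a':2, 't':2, 'v':3, 'y':2
Maximum: 'v' appears 3 times


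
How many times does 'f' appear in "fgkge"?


Input string: 'fgkge'
Target character: 'f'
Scan each position: s[0]='f'
Matches found at indices: 0
Total: 1


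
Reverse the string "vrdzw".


Input string: 'vrdzw'
Operation: reverse character order
Original order: 'v' -> 'r' -> 'd' -> 'z' -> 'w'
Reversed order: 'w' -> 'z' -> 'd' -> 'r' -> 'v'
Result: wzdrv


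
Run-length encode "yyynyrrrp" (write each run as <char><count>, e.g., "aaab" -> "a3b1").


Input: 'yyynyrrrp'
Operation: identify consecutive runs
Runs: 'yyy' -> y3, 'n' -> n1, 'y' -> y1, 'rrr' -> r3, 'p' -> p1
Encoded: y3n1y1r3p1


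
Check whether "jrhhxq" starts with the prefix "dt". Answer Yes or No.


Input string: 'jrhhxq'
Prefix to check: 'dt'
First 2 characters of input: 'jr'
Match: False
Result: No


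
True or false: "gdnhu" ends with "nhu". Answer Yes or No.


Input string: 'gdnhu'
Suffix to check: 'nhu'
Last 3 characters of input: 'nhu'
Match: True
Result: Yes


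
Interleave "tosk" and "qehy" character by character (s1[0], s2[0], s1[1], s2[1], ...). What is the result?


String 1: 'tosk'
String 2: 'qehy'
Operation: alternate characters
Pairs: 't'+'q', 'o'+'e', 's'+'h', 'k'+'y'
Result: tqoeshky


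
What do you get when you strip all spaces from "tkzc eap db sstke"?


Input string: 'tkzc eap db sstke'
Operation: remove all spaces
Words: 'tkzc', 'eap', 'db', 'sstke'
Join without spaces: tkzceapdbsstke


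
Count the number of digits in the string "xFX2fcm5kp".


Input string: 'xFX2fcm5kp'
Operation: count digit characters (0-9)
Scan: 'x', 'F', 'X', '2'(digit), 'f', 'c', 'm', '5'(digit), 'k', 'p'
Digits found: 2
Result: 2


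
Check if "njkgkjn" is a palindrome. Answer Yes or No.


Input string: 'njkgkjn'
Reversed: 'njkgkjn'
Compare pairs: s[0]='n' vs s[6]='n' (match), s[1]='j' vs s[5]='j' (match), s[2]='k' vs s[4]='k' (match)
Palindrome: Yes


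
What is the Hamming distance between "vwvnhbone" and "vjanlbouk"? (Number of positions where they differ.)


String 1: 'vwvnhbone'
String 2: 'vjanlbouk'
Compare each position: pos 0: 'v'=='v', pos 1: 'w'!='j', pos 2: 'v'!='a', pos 3: 'n'=='n', pos 4: 'h'!='l', pos 5: 'b'=='b', pos 6: 'o'=='o', pos 7: 'n'!='u', pos 8: 'e'!='k'
Differing positions: 5
Hamming distance: 5


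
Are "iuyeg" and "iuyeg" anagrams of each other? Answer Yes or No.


String 1: 'iuyeg' -> sorted: 'egiuy'
String 2: 'iuyeg' -> sorted: 'egiuy'
Compare sorted forms: 'egiuy' == 'egiuy'
Anagram: Yes


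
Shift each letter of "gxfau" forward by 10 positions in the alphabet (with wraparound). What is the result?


Input: 'gxfau', shift = 10
Operation: for each letter, (position + 10) mod 26
Mapping: 'g'(6+10=16)->'q', 'x'(23+10=33, 33 mod 26=7)->'h', 'f'(5+10=15)->'p', 'a'(0+10=10)->'k', 'u'(20+10=30, 30 mod 26=4)->'e'
Result: qhpke


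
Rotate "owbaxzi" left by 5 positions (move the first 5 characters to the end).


Input: 'owbaxzi', shift = 5
Operation: split at index 5 and swap parts
Front part s[0:5] = 'owbax'
Back part s[5:] = 'zi'
Rotated = back + front = 'zi' + 'owbax'
Result: ziowbax


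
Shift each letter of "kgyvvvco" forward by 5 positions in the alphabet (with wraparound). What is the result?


Input: 'kgyvvvco', shift = 5
Operation: for each letter, (position + 5) mod 26
Mapping: 'k'(10+5=15)->'p', 'g'(6+5=11)->'l', 'y'(24+5=29, 29 mod 26=3)->'d', 'v'(21+5=26, 26 mod 26=0)->'a', 'v'(21+5=26, 26 mod 26=0)->'a', 'v'(21+5=26, 26 mod 26=0)->'a', 'c'(2+5=7)->'h', 'o'(14+5=19)->'t'
Result: pldaaaht


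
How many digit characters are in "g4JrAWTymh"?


Input string: 'g4JrAWTymh'
Operation: count digit characters (0-9)
Scan: 'g', '4'(digit), 'J', 'r', 'A', 'W', 'T', 'y', 'm', 'h'
Digits found: 1
Result: 1


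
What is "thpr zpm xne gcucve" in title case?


Input string: 'thpr zpm xne gcucve'
Operation: capitalize first letter of each word
Word transformations: 'thpr'->'Thpr', 'zpm'->'Zpm', 'xne'->'Xne', 'gcucve'->'Gcucve'
Result: Thpr Zpm Xne Gcucve


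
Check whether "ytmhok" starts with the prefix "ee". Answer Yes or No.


Input string: 'ytmhok'
Prefix to check: 'ee'
First 2 characters of input: 'yt'
Match: False
Result: No


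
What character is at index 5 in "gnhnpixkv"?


Input string: 'gnhnpixkv'
Operation: get character at index 5
Index mapping: s[0]='g', s[1]='n', s[2]='h', s[3]='n', s[4]='p', s[5]='i'
Result: 'i'


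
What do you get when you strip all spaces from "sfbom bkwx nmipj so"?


Input string: 'sfbom bkwx nmipj so'
Operation: remove all spaces
Words: 'sfbom', 'bkwx', 'nmipj', 'so'
Join without spaces: sfbombkwxnmipjso


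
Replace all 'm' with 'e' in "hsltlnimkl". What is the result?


Input string: 'hsltlnimkl'
Operation: replace 'm' with 'e'
Positions of 'm': 7
After replacement: hsltlniekl


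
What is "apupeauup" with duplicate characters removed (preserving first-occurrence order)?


Input: 'apupeauup'
Operation: keep first occurrence of each character
Scan: s[0]='a' new -> keep; s[1]='p' new -> keep; s[2]='u' new -> keep; s[3]='p' seen -> skip; s[4]='e' new -> keep; s[5]='a' seen -> skip; s[6]='u' seen -> skip; s[7]='u' seen -> skip; s[8]='p' seen -> skip
Result: apue


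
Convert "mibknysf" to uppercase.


Input string: 'mibknysf'
Operation: convert each letter to uppercase
Mapping: 'm'->'M', 'i'->'I', 'b'->'B', 'k'->'K', 'n'->'N', 'y'->'Y', 's'->'S', 'f'->'F'
Result: MIBKNYSF


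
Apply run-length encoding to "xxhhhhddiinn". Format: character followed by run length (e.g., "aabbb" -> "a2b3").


Input: 'xxhhhhddiinn'
Operation: identify consecutive runs
Runs: 'xx' -> x2, 'hhhh' -> h4, 'dd' -> d2, 'ii' -> i2, 'nn' -> n2
Encoded: x2h4d2i2n2


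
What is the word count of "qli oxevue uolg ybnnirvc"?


Input string: 'qli oxevue uolg ybnnirvc'
Operation: split by spaces
Words found: 'qli', 'oxevue', 'uolg', 'ybnnirvc'
Word count: 4


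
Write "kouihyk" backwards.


Input string: 'kouihyk'
Operation: reverse character order
Original order: 'k' -> 'o' -> 'u' -> 'i' -> 'h' -> 'y' -> 'k'
Reversed order: 'k' -> 'y' -> 'h' -> 'i' -> 'u' -> 'o' -> 'k'
Result: kyhiuok


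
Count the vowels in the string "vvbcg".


Input string: 'vvbcg'
Operation: count vowels (a, e, i, o, u)
Scan: s[0]='v', s[1]='v', s[2]='b', s[3]='c', s[4]='g'
Vowels found: 0
Result: 0


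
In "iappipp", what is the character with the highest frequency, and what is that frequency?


Input: 'iappipp'
Operation: tally each character
Counts: 'a':1, 'i':2, 'p':4
Maximum: 'p' appears 4 times


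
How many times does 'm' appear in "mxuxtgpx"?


Input string: 'mxuxtgpx'
Target character: 'm'
Scan each position: s[0]='m'
Matches found at indices: 0
Total: 1


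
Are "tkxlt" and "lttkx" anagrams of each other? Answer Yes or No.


String 1: 'tkxlt' -> sorted: 'klttx'
String 2: 'lttkx' -> sorted: 'klttx'
Compare sorted forms: 'klttx' == 'klttx'
Anagram: Yes


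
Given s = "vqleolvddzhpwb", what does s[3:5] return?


Input string: 'vqleolvddzhpwb'
Operation: slice [3:5]
Extract characters: s[3]='e', s[4]='o'
Result: eo


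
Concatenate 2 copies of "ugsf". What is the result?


Input string: 'ugsf'
Operation: repeat 2 times
Concatenation: 'ugsf' + 'ugsf'
Result: ugsfugsf


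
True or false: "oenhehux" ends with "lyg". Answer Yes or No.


Input string: 'oenhehux'
Suffix to check: 'lyg'
Last 3 characters of input: 'hux'
Match: False
Result: No


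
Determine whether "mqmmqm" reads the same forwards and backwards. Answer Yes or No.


Input string: 'mqmmqm'
Reversed: 'mqmmqm'
Compare pairs: s[0]='m' vs s[5]='m' (match), s[1]='q' vs s[4]='q' (match), s[2]='m' vs s[3]='m' (match)
Palindrome: Yes


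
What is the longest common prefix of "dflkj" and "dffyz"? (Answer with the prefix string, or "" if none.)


String 1: 'dflkj'
String 2: 'dffyz'
Compare position by position:
pos 0: 'd' vs 'd' match
pos 1: 'f' vs 'f' match
pos 2: 'l' vs 'f' differ -> stop
Longest common prefix: "df" (length 2)


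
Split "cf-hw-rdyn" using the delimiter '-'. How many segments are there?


Input string: 'cf-hw-rdyn'
Delimiter: '-'
Split result: 'cf', 'hw', 'rdyn'
Number of parts: 3


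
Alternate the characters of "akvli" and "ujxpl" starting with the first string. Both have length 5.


String 1: 'akvli'
String 2: 'ujxpl'
Operation: alternate characters
Pairs: 'a'+'u', 'k'+'j', 'v'+'x', 'l'+'p', 'i'+'l'
Result: aukjvxlpil


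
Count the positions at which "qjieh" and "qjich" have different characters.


String 1: 'qjieh'
String 2: 'qjich'
Compare each position: pos 0: 'q'=='q', pos 1: 'j'=='j', pos 2: 'i'=='i', pos 3: 'e'!='c', pos 4: 'h'=='h'
Differing positions: 1
Hamming distance: 1


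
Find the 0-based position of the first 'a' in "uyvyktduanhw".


Input string: 'uyvyktduanhw'
Target: 'a'
Scanning left to right: s[0]='u', s[1]='y', s[2]='v', s[3]='y', s[4]='k', s[5]='t', s[6]='d', s[7]='u', s[8]='a'
First match at index: 8


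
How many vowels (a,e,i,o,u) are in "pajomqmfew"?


Input string: 'pajomqmfew'
Operation: count vowels (a, e, i, o, u)
Scan: s[0]='p', s[1]='a' (vowel), s[2]='j', s[3]='o' (vowel), s[4]='m', s[5]='q', s[6]='m', s[7]='f', s[8]='e' (vowel), s[9]='w'
Vowels found: 3
Result: 3


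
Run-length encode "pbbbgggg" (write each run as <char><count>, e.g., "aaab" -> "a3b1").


Input: 'pbbbgggg'
Operation: identify consecutive runs
Runs: 'p' -> p1, 'bbb' -> b3, 'gggg' -> g4
Encoded: p1b3g4


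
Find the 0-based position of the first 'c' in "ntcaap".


Input string: 'ntcaap'
Target: 'c'
Scanning left to right: s[0]='n', s[1]='t', s[2]='c'
First match at index: 2


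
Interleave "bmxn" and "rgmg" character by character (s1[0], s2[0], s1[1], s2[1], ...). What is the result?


String 1: 'bmxn'
String 2: 'rgmg'
Operation: alternate characters
Pairs: 'b'+'r', 'm'+'g', 'x'+'m', 'n'+'g'
Result: brmgxmng


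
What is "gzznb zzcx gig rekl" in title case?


Input string: 'gzznb zzcx gig rekl'
Operation: capitalize first letter of each word
Word transformations: 'gzznb'->'Gzznb', 'zzcx'->'Zzcx', 'gig'->'Gig', 'rekl'->'Rekl'
Result: Gzznb Zzcx Gig Rekl


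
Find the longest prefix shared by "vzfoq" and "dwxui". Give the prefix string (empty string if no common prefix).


String 1: 'vzfoq'
String 2: 'dwxui'
Compare position by position:
pos 0: 'v' vs 'd' differ -> stop
Longest common prefix: "" (length 0)


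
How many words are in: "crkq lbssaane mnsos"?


Input string: 'crkq lbssaane mnsos'
Operation: split by spaces
Words found: 'crkq', 'lbssaane', 'mnsos'
Word count: 3


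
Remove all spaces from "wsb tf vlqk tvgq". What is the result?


Input string: 'wsb tf vlqk tvgq'
Operation: remove all spaces
Words: 'wsb', 'tf', 'vlqk', 'tvgq'
Join without spaces: wsbtfvlqktvgq


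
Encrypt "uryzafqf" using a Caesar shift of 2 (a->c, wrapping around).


Input: 'uryzafqf', shift = 2
Operation: for each letter, (position + 2) mod 26
Mapping: 'u'(20+2=22)->'w', 'r'(17+2=19)->'t', 'y'(24+2=26, 26 mod 26=0)->'a', 'z'(25+2=27, 27 mod 26=1)->'b', 'a'(0+2=2)->'c', 'f'(5+2=7)->'h', 'q'(16+2=18)->'s', 'f'(5+2=7)->'h'
Result: wtabchsh


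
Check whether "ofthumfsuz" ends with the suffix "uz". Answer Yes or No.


Input string: 'ofthumfsuz'
Suffix to check: 'uz'
Last 2 characters of input: 'uz'
Match: True
Result: Yes


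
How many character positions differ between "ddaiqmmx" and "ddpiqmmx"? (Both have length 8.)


String 1: 'ddaiqmmx'
String 2: 'ddpiqmmx'
Compare each position: pos 0: 'd'=='d', pos 1: 'd'=='d', pos 2: 'a'!='p', pos 3: 'i'=='i', pos 4: 'q'=='q', pos 5: 'm'=='m', pos 6: 'm'=='m', pos 7: 'x'=='x'
Differing positions: 1
Hamming distance: 1


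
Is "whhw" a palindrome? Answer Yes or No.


Input string: 'whhw'
Reversed: 'whhw'
Compare pairs: s[0]='w' vs s[3]='w' (match), s[1]='h' vs s[2]='h' (match)
Palindrome: Yes


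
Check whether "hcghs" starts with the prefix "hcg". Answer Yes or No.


Input string: 'hcghs'
Prefix to check: 'hcg'
First 3 characters of input: 'hcg'
Match: True
Result: Yes


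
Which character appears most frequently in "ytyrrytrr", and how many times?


Input: 'ytyrrytrr'
Operation: tally each character
Counts: 'r':4, 't':2, 'y':3
Maximum: 'r' appears 4 times


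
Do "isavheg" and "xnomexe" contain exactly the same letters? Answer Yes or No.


String 1: 'isavheg' -> sorted: 'aeghisv'
String 2: 'xnomexe' -> sorted: 'eemnoxx'
Compare sorted forms: 'aeghisv' != 'eemnoxx'
Anagram: No


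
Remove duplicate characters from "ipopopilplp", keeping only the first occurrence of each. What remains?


Input: 'ipopopilplp'
Operation: keep first occurrence of each character
Scan: s[0]='i' new -> keep; s[1]='p' new -> keep; s[2]='o' new -> keep; s[3]='p' seen -> skip; s[4]='o' seen -> skip; s[5]='p' seen -> skip; s[6]='i' seen -> skip; s[7]='l' new -> keep; s[8]='p' seen -> skip; s[9]='l' seen -> skip; s[10]='p' seen -> skip
Result: ipol


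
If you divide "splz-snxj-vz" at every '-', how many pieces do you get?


Input string: 'splz-snxj-vz'
Delimiter: '-'
Split result: 'splz', 'snxj', 'vz'
Number of parts: 3


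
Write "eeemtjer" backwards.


Input string: 'eeemtjer'
Operation: reverse character order
Original order: 'e' -> 'e' -> 'e' -> 'm' -> 't' -> 'j' -> 'e' -> 'r'
Reversed order: 'r' -> 'e' -> 'j' -> 't' -> 'm' -> 'e' -> 'e' -> 'e'
Result: rejtmeee


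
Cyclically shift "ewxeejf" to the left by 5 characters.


Input: 'ewxeejf', shift = 5
Operation: split at index 5 and swap parts
Front part s[0:5] = 'ewxee'
Back part s[5:] = 'jf'
Rotated = back + front = 'jf' + 'ewxee'
Result: jfewxee


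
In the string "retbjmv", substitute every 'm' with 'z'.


Input string: 'retbjmv'
Operation: replace 'm' with 'z'
Positions of 'm': 5
After replacement: retbjzv


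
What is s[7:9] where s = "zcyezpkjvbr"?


Input string: 'zcyezpkjvbr'
Operation: slice [7:9]
Extract characters: s[7]='j', s[8]='v'
Result: jv


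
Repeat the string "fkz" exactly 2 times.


Input string: 'fkz'
Operation: repeat 2 times
Concatenation: 'fkz' + 'fkz'
Result: fkzfkz


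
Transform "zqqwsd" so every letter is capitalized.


Input string: 'zqqwsd'
Operation: convert each letter to uppercase
Mapping: 'z'->'Z', 'q'->'Q', 'q'->'Q', 'w'->'W', 's'->'S', 'd'->'D'
Result: ZQQWSD


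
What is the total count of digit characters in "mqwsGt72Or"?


Input string: 'mqwsGt72Or'
Operation: count digit characters (0-9)
Scan: 'm', 'q', 'w', 's', 'G', 't', '7'(digit), '2'(digit), 'O', 'r'
Digits found: 2
Result: 2


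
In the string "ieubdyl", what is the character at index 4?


Input string: 'ieubdyl'
Operation: get character at index 4
Index mapping: s[0]='i', s[1]='e', s[2]='u', s[3]='b', s[4]='d'
Result: 'd'


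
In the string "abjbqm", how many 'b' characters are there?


Input string: 'abjbqm'
Target character: 'b'
Scan each position: s[1]='b', s[3]='b'
Matches found at indices: 1, 3
Total: 2


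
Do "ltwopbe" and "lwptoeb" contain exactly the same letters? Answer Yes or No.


String 1: 'ltwopbe' -> sorted: 'beloptw'
String 2: 'lwptoeb' -> sorted: 'beloptw'
Compare sorted forms: 'beloptw' == 'beloptw'
Anagram: Yes


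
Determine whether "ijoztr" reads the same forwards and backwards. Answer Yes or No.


Input string: 'ijoztr'
Reversed: 'rtzoji'
Compare pairs: s[0]='i' vs s[5]='r' (mismatch), s[1]='j' vs s[4]='t' (mismatch), s[2]='o' vs s[3]='z' (mismatch)
Palindrome: No


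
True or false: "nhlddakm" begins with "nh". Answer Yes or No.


Input string: 'nhlddakm'
Prefix to check: 'nh'
First 2 characters of input: 'nh'
Match: True
Result: Yes


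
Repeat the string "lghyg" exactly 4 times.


Input string: 'lghyg'
Operation: repeat 4 times
Concatenation: 'lghyg' + 'lghyg' + 'lghyg' + 'lghyg'
Result: lghyglghyglghyglghyg


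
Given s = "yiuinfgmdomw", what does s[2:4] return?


Input string: 'yiuinfgmdomw'
Operation: slice [2:4]
Extract characters: s[2]='u', s[3]='i'
Result: ui


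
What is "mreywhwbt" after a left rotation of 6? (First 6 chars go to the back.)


Input: 'mreywhwbt', shift = 6
Operation: split at index 6 and swap parts
Front part s[0:6] = 'mreywh'
Back part s[6:] = 'wbt'
Rotated = back + front = 'wbt' + 'mreywh'
Result: wbtmreywh


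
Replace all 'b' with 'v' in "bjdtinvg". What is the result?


Input string: 'bjdtinvg'
Operation: replace 'b' with 'v'
Positions of 'b': 0
After replacement: vjdtinvg


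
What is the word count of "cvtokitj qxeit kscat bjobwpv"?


Input string: 'cvtokitj qxeit kscat bjobwpv'
Operation: split by spaces
Words found: 'cvtokitj', 'qxeit', 'kscat', 'bjobwpv'
Word count: 4


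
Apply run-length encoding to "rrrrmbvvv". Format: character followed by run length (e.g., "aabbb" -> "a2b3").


Input: 'rrrrmbvvv'
Operation: identify consecutive runs
Runs: 'rrrr' -> r4, 'm' -> m1, 'b' -> b1, 'vvv' -> v3
Encoded: r4m1b1v3


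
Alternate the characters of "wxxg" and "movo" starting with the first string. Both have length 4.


String 1: 'wxxg'
String 2: 'movo'
Operation: alternate characters
Pairs: 'w'+'m', 'x'+'o', 'x'+'v', 'g'+'o'
Result: wmxoxvgo


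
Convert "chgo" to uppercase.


Input string: 'chgo'
Operation: convert each letter to uppercase
Mapping: 'c'->'C', 'h'->'H', 'g'->'G', 'o'->'O'
Result: CHGO


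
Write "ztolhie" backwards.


Input string: 'ztolhie'
Operation: reverse character order
Original order: 'z' -> 't' -> 'o' -> 'l' -> 'h' -> 'i' -> 'e'
Reversed order: 'e' -> 'i' -> 'h' -> 'l' -> 'o' -> 't' -> 'z'
Result: eihlotz


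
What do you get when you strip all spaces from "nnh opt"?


Input string: 'nnh opt'
Operation: remove all spaces
Words: 'nnh', 'opt'
Join without spaces: nnhopt


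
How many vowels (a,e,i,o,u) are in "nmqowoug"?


Input string: 'nmqowoug'
Operation: count vowels (a, e, i, o, u)
Scan: s[0]='n', s[1]='m', s[2]='q', s[3]='o' (vowel), s[4]='w', s[5]='o' (vowel), s[6]='u' (vowel), s[7]='g'
Vowels found: 3
Result: 3


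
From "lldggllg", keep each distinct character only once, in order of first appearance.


Input: 'lldggllg'
Operation: keep first occurrence of each character
Scan: s[0]='l' new -> keep; s[1]='l' seen -> skip; s[2]='d' new -> keep; s[3]='g' new -> keep; s[4]='g' seen -> skip; s[5]='l' seen -> skip; s[6]='l' seen -> skip; s[7]='g' seen -> skip
Result: ldg


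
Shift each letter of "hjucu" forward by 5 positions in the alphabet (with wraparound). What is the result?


Input: 'hjucu', shift = 5
Operation: for each letter, (position + 5) mod 26
Mapping: 'h'(7+5=12)->'m', 'j'(9+5=14)->'o', 'u'(20+5=25)->'z', 'c'(2+5=7)->'h', 'u'(20+5=25)->'z'
Result: mozhz


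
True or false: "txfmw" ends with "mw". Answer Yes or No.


Input string: 'txfmw'
Suffix to check: 'mw'
Last 2 characters of input: 'mw'
Match: True
Result: Yes


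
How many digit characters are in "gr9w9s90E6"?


Input string: 'gr9w9s90E6'
Operation: count digit characters (0-9)
Scan: 'g', 'r', '9'(digit), 'w', '9'(digit), 's', '9'(digit), '0'(digit), 'E', '6'(digit)
Digits found: 5
Result: 5


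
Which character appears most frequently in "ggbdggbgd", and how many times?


Input: 'ggbdggbgd'
Operation: tally each character
Counts: 'b':2, 'd':2, 'g':5
Maximum: 'g' appears 5 times


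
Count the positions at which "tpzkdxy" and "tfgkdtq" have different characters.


String 1: 'tpzkdxy'
String 2: 'tfgkdtq'
Compare each position: pos 0: 't'=='t', pos 1: 'p'!='f', pos 2: 'z'!='g', pos 3: 'k'=='k', pos 4: 'd'=='d', pos 5: 'x'!='t', pos 6: 'y'!='q'
Differing positions: 4
Hamming distance: 4


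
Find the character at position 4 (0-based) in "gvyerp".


Input string: 'gvyerp'
Operation: get character at index 4
Index mapping: s[0]='g', s[1]='v', s[2]='y', s[3]='e', s[4]='r'
Result: 'r'


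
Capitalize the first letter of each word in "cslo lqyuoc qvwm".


Input string: 'cslo lqyuoc qvwm'
Operation: capitalize first letter of each word
Word transformations: 'cslo'->'Cslo', 'lqyuoc'->'Lqyuoc', 'qvwm'->'Qvwm'
Result: Cslo Lqyuoc Qvwm


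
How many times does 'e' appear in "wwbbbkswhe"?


Input string: 'wwbbbkswhe'
Target character: 'e'
Scan each position: s[9]='e'
Matches found at indices: 9
Total: 1


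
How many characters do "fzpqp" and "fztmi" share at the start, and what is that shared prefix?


String 1: 'fzpqp'
String 2: 'fztmi'
Compare position by position:
pos 0: 'f' vs 'f' match
pos 1: 'z' vs 'z' match
pos 2: 'p' vs 't' differ -> stop
Longest common prefix: "fz" (length 2)


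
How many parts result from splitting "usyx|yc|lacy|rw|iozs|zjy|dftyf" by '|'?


Input string: 'usyx|yc|lacy|rw|iozs|zjy|dftyf'
Delimiter: '|'
Split result: 'usyx', 'yc', 'lacy', 'rw', 'iozs', 'zjy', 'dftyf'
Number of parts: 7


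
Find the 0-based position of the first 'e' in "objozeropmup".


Input string: 'objozeropmup'
Target: 'e'
Scanning left to right: s[0]='o', s[1]='b', s[2]='j', s[3]='o', s[4]='z', s[5]='e'
First match at index: 5


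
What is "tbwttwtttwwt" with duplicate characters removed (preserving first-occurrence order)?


Input: 'tbwttwtttwwt'
Operation: keep first occurrence of each character
Scan: s[0]='t' new -> keep; s[1]='b' new -> keep; s[2]='w' new -> keep; s[3]='t' seen -> skip; s[4]='t' seen -> skip; s[5]='w' seen -> skip; s[6]='t' seen -> skip; s[7]='t' seen -> skip; s[8]='t' seen -> skip; s[9]='w' seen -> skip; s[10]='w' seen -> skip; s[11]='t' seen -> skip
Result: tbw


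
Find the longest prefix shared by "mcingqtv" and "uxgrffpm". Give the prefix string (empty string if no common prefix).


String 1: 'mcingqtv'
String 2: 'uxgrffpm'
Compare position by position:
pos 0: 'm' vs 'u' differ -> stop
Longest common prefix: "" (length 0)


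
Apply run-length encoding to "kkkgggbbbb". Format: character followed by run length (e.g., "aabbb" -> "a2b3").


Input: 'kkkgggbbbb'
Operation: identify consecutive runs
Runs: 'kkk' -> k3, 'ggg' -> g3, 'bbbb' -> b4
Encoded: k3g3b4


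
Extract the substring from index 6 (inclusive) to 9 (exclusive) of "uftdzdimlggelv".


Input string: 'uftdzdimlggelv'
Operation: slice [6:9]
Extract characters: s[6]='i', s[7]='m', s[8]='l'
Result: iml


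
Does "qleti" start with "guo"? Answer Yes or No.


Input string: 'qleti'
Prefix to check: 'guo'
First 3 characters of input: 'qle'
Match: False
Result: No


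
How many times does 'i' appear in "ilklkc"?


Input string: 'ilklkc'
Target character: 'i'
Scan each position: s[0]='i'
Matches found at indices: 0
Total: 1


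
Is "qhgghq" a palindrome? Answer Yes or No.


Input string: 'qhgghq'
Reversed: 'qhgghq'
Compare pairs: s[0]='q' vs s[5]='q' (match), s[1]='h' vs s[4]='h' (match), s[2]='g' vs s[3]='g' (match)
Palindrome: Yes


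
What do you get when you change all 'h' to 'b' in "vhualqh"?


Input string: 'vhualqh'
Operation: replace 'h' with 'b'
Positions of 'h': 1, 6
After replacement: vbualqb


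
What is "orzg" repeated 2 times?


Input string: 'orzg'
Operation: repeat 2 times
Concatenation: 'orzg' + 'orzg'
Result: orzgorzg


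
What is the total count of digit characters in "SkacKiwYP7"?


Input string: 'SkacKiwYP7'
Operation: count digit characters (0-9)
Scan: 'S', 'k', 'a', 'c', 'K', 'i', 'w', 'Y', 'P', '7'(digit)
Digits found: 1
Result: 1


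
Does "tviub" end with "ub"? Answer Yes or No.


Input string: 'tviub'
Suffix to check: 'ub'
Last 2 characters of input: 'ub'
Match: True
Result: Yes


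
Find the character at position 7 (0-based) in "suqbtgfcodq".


Input string: 'suqbtgfcodq'
Operation: get character at index 7
Index mapping: s[0]='s', s[1]='u', s[2]='q', s[3]='b', s[4]='t', s[5]='g', s[6]='f', s[7]='c'
Result: 'c'


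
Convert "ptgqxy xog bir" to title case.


Input string: 'ptgqxy xog bir'
Operation: capitalize first letter of each word
Word transformations: 'ptgqxy'->'Ptgqxy', 'xog'->'Xog', 'bir'->'Bir'
Result: Ptgqxy Xog Bir


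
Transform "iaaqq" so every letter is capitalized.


Input string: 'iaaqq'
Operation: convert each letter to uppercase
Mapping: 'i'->'I', 'a'->'A', 'a'->'A', 'q'->'Q', 'q'->'Q'
Result: IAAQQ


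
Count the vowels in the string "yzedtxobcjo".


Input string: 'yzedtxobcjo'
Operation: count vowels (a, e, i, o, u)
Scan: s[0]='y', s[1]='z', s[2]='e' (vowel), s[3]='d', s[4]='t', s[5]='x', s[6]='o' (vowel), s[7]='b', s[8]='c', s[9]='j', s[10]='o' (vowel)
Vowels found: 3
Result: 3


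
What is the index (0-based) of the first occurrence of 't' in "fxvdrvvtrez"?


Input string: 'fxvdrvvtrez'
Target: 't'
Scanning left to right: s[0]='f', s[1]='x', s[2]='v', s[3]='d', s[4]='r', s[5]='v', s[6]='v', s[7]='t'
First match at index: 7
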